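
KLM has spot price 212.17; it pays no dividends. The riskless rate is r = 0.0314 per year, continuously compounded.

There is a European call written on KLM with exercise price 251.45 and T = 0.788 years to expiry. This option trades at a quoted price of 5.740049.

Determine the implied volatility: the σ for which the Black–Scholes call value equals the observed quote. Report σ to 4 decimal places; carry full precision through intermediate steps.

sigma = 0.2174

At σ = 0.2174 the Black–Scholes value reproduces the quote:
σ√T = 0.2174·√0.788 = 0.192985
d₁ = (ln(S/K) + (r+σ²/2)T) / (σ√T) = (ln(212.17/251.45) + (0.0314+0.2174²/2)·0.788) / 0.192985 = (-0.169856 + 0.043365) / 0.192985 = -0.655449
d₂ = d₁ − σ√T = -0.655449 − 0.192985 = -0.848434
e^{−rT} = 0.975560
N(d₁) = 0.256089,  N(d₂) = 0.198098
V = S·N(d₁) − K·e^{−rT}·N(d₂) = 54.334467 − 48.594417 = 5.740049 (equal to the quote); since ∂V/∂σ > 0 for all σ, the implied volatility is unique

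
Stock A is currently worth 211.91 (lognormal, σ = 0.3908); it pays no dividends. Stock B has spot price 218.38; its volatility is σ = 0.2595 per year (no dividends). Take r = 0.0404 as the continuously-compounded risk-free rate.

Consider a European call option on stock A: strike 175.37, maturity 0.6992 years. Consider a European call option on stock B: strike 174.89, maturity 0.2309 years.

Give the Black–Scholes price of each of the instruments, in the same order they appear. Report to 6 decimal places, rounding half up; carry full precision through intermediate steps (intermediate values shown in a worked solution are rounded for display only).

[stock A call K=175.37]
σ√T = 0.3908·√0.6992 = 0.326780
d₁ = (ln(S/K) + (r+σ²/2)T) / (σ√T) = (ln(211.91/175.37) + (0.0404+0.3908²/2)·0.6992) / 0.326780 = (0.189264 + 0.081640) / 0.326780 = 0.829010
d₂ = d₁ − σ√T = 0.829010 − 0.326780 = 0.502230
e^{−rT} = 0.972148
N(d₁) = 0.796451,  N(d₂) = 0.692247
price = S·N(d₁) − K·e^{−rT}·N(d₂) = 168.775867 − 118.018134 = 50.757733
[stock B call K=174.89]
σ√T = 0.2595·√0.2309 = 0.124695
d₁ = (ln(S/K) + (r+σ²/2)T) / (σ√T) = (ln(218.38/174.89) + (0.0404+0.2595²/2)·0.2309) / 0.124695 = (0.222079 + 0.017103) / 0.124695 = 1.918137
d₂ = d₁ − σ√T = 1.918137 − 0.124695 = 1.793442
e^{−rT} = 0.990715
N(d₁) = 0.972453,  N(d₂) = 0.963549
price = S·N(d₁) − K·e^{−rT}·N(d₂) = 212.364325 − 166.950399 = 45.413926

price(stock A call K=175.37) = 50.757733
price(stock B call K=174.89) = 45.413926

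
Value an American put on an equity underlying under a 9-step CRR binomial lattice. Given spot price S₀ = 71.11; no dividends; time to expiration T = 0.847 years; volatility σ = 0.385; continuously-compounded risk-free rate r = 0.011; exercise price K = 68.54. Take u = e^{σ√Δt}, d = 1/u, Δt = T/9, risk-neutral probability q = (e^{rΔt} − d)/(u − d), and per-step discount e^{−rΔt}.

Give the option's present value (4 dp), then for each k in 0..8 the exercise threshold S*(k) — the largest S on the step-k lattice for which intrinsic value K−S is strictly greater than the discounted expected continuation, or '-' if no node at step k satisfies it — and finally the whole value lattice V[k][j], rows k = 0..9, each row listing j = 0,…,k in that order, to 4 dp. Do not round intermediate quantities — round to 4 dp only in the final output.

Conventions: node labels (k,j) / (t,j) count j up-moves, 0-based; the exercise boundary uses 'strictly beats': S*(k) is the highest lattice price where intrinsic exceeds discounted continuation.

price = 8.5312
boundary = - - - - - 39.3968 44.3359 49.8941 56.1491
tree:
8.5312
11.5840 5.1741
15.3101 7.4889 2.6257
19.6320 10.5644 4.1044 0.9964
24.3484 14.4595 6.2802 1.7073 0.2126
29.1432 19.0995 9.3603 2.8881 0.4052 0.0000
33.5320 24.2041 13.4965 4.8069 0.7725 0.0000 0.0000
37.4319 29.1432 18.6459 7.8317 1.4727 0.0000 0.0000 0.0000
40.8973 33.5320 24.2041 12.3909 2.8074 0.0000 0.0000 0.0000 0.0000
43.9768 37.4319 29.1432 18.6459 5.3517 0.0000 0.0000 0.0000 0.0000 0.0000

Δt=0.09411  u=1.12537  d=0.88860  q=0.47488  discount=0.99897
step 9 (expiry): payoffs max(K−S,0) = 43.9768 37.4319 29.1432 18.6459 5.3517 0.0000 0.0000 0.0000 0.0000 0.0000
step 8: (k=8,j=0): S=27.6427, K−S=40.8973, hold=40.8264 ⇒ V=40.8973 exercise | (k=8,j=1): S=35.0080, K−S=33.5320, hold=33.4611 ⇒ V=33.5320 exercise | (k=8,j=2): S=44.3359, K−S=24.2041, hold=24.1332 ⇒ V=24.2041 exercise | (k=8,j=3): S=56.1491, K−S=12.3909, hold=12.3200 ⇒ V=12.3909 exercise | (k=8,j=4): S=71.1100, K−S=0.0000, hold=2.8074 ⇒ V=2.8074 continue | (k=8,j=5): S=90.0572, K−S=0.0000, hold=0.0000 ⇒ V=0.0000 continue | (k=8,j=6): S=114.0529, K−S=0.0000, hold=0.0000 ⇒ V=0.0000 continue | (k=8,j=7): S=144.4421, K−S=0.0000, hold=0.0000 ⇒ V=0.0000 continue | (k=8,j=8): S=182.9286, K−S=0.0000, hold=0.0000 ⇒ V=0.0000 continue  boundary S*=56.1491
step 7: (k=7,j=0): S=31.1081, K−S=37.4319, hold=37.3610 ⇒ V=37.4319 exercise | (k=7,j=1): S=39.3968, K−S=29.1432, hold=29.0722 ⇒ V=29.1432 exercise | (k=7,j=2): S=49.8941, K−S=18.6459, hold=18.5750 ⇒ V=18.6459 exercise | (k=7,j=3): S=63.1883, K−S=5.3517, hold=7.8317 ⇒ V=7.8317 continue | (k=7,j=4): S=80.0248, K−S=0.0000, hold=1.4727 ⇒ V=1.4727 continue | (k=7,j=5): S=101.3473, K−S=0.0000, hold=0.0000 ⇒ V=0.0000 continue | (k=7,j=6): S=128.3512, K−S=0.0000, hold=0.0000 ⇒ V=0.0000 continue | (k=7,j=7): S=162.5503, K−S=0.0000, hold=0.0000 ⇒ V=0.0000 continue  boundary S*=49.8941
step 6: (k=6,j=0): S=35.0080, K−S=33.5320, hold=33.4611 ⇒ V=33.5320 exercise | (k=6,j=1): S=44.3359, K−S=24.2041, hold=24.1332 ⇒ V=24.2041 exercise | (k=6,j=2): S=56.1491, K−S=12.3909, hold=13.4965 ⇒ V=13.4965 continue | (k=6,j=3): S=71.1100, K−S=0.0000, hold=4.8069 ⇒ V=4.8069 continue | (k=6,j=4): S=90.0572, K−S=0.0000, hold=0.7725 ⇒ V=0.7725 continue | (k=6,j=5): S=114.0529, K−S=0.0000, hold=0.0000 ⇒ V=0.0000 continue | (k=6,j=6): S=144.4421, K−S=0.0000, hold=0.0000 ⇒ V=0.0000 continue  boundary S*=44.3359
step 5: (k=5,j=0): S=39.3968, K−S=29.1432, hold=29.0722 ⇒ V=29.1432 exercise | (k=5,j=1): S=49.8941, K−S=18.6459, hold=19.0995 ⇒ V=19.0995 continue | (k=5,j=2): S=63.1883, K−S=5.3517, hold=9.3603 ⇒ V=9.3603 continue | (k=5,j=3): S=80.0248, K−S=0.0000, hold=2.8881 ⇒ V=2.8881 continue | (k=5,j=4): S=101.3473, K−S=0.0000, hold=0.4052 ⇒ V=0.4052 continue | (k=5,j=5): S=128.3512, K−S=0.0000, hold=0.0000 ⇒ V=0.0000 continue  boundary S*=39.3968
step 4: (k=4,j=0): S=44.3359, K−S=24.2041, hold=24.3484 ⇒ V=24.3484 continue | (k=4,j=1): S=56.1491, K−S=12.3909, hold=14.4595 ⇒ V=14.4595 continue | (k=4,j=2): S=71.1100, K−S=0.0000, hold=6.2802 ⇒ V=6.2802 continue | (k=4,j=3): S=90.0572, K−S=0.0000, hold=1.7073 ⇒ V=1.7073 continue | (k=4,j=4): S=114.0529, K−S=0.0000, hold=0.2126 ⇒ V=0.2126 continue  boundary S*=-
step 3: (k=3,j=0): S=49.8941, K−S=18.6459, hold=19.6320 ⇒ V=19.6320 continue | (k=3,j=1): S=63.1883, K−S=5.3517, hold=10.5644 ⇒ V=10.5644 continue | (k=3,j=2): S=80.0248, K−S=0.0000, hold=4.1044 ⇒ V=4.1044 continue | (k=3,j=3): S=101.3473, K−S=0.0000, hold=0.9964 ⇒ V=0.9964 continue  boundary S*=-
step 2: (k=2,j=0): S=56.1491, K−S=12.3909, hold=15.3101 ⇒ V=15.3101 continue | (k=2,j=1): S=71.1100, K−S=0.0000, hold=7.4889 ⇒ V=7.4889 continue | (k=2,j=2): S=90.0572, K−S=0.0000, hold=2.6257 ⇒ V=2.6257 continue  boundary S*=-
step 1: (k=1,j=0): S=63.1883, K−S=5.3517, hold=11.5840 ⇒ V=11.5840 continue | (k=1,j=1): S=80.0248, K−S=0.0000, hold=5.1741 ⇒ V=5.1741 continue  boundary S*=-
step 0: (k=0,j=0): S=71.1100, K−S=0.0000, hold=8.5312 ⇒ V=8.5312 continue  boundary S*=-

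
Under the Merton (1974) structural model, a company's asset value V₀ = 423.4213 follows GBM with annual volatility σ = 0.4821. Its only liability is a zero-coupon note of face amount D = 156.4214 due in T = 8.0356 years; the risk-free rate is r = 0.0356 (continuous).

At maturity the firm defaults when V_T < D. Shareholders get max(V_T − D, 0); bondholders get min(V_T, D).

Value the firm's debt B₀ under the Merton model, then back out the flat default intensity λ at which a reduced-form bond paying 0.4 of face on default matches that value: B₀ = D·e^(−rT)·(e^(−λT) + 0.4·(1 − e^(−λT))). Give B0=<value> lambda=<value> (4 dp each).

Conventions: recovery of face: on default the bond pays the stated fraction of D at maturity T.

B0=92.7838 lambda=0.0537

With assets at 423.4213 and a single debt payment of 156.4214 at 8.0356 years:
d₁ = [ln(V₀/D) + (r + σ²/2)T] / (σ√T)
   = [ln(423.4213/156.4214) + (0.0356 + 0.5·0.4821²)·8.0356] / (0.4821·√8.0356)
   = [0.995814 + 1.219886] / 1.366615 = 1.621305
d₂ = d₁ − σ√T = 1.621305 − 1.366615 = 0.254690
N(d₁) = 0.947524,  N(d₂) = 0.600519,  e^(−rT) = 0.751212
E₀ = V₀·N(d₁) − D·e^(−rT)·N(d₂)
   = 423.4213·0.947524 − 156.4214·0.751212·0.600519 = 330.637473
B₀ = V₀ − E₀ = 423.4213 − 330.637473 = 92.783827
e^(−λT) = (B₀·e^(rT)/D − 0.4)/(1 − 0.4) = (92.7838·1.331182/156.4214 − 0.4)/0.6 = 0.64935249
λ = −ln(0.64935249)/8.0356 = 0.053733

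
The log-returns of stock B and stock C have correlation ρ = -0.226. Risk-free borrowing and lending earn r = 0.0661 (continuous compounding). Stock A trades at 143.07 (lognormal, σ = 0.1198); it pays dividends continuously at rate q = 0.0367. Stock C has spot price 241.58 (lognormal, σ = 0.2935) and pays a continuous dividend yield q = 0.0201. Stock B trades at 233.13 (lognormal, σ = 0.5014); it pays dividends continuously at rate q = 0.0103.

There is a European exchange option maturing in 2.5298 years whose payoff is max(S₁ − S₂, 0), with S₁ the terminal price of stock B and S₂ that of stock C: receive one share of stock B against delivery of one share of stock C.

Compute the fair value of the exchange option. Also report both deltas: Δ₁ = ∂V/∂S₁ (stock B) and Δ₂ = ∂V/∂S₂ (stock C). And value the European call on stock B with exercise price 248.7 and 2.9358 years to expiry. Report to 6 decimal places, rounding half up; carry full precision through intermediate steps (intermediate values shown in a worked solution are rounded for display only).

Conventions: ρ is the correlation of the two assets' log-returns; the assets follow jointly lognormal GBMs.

σ_eff = √(σ₁² + σ₂² − 2ρσ₁σ₂) = √(0.5014² + 0.2935² − 2·-0.226·0.5014·0.2935) = 0.635658
d₁ = (ln(S₁/S₂) + (q₂ − q₁ + σ_eff²/2)T) / (σ_eff√T) = (ln(233.13/241.58) + (0.0201 − 0.0103 + 0.202030)·2.5298) / 1.011036 = 0.494824
d₂ = d₁ − σ_eff√T = 0.494824 − 1.011036 = -0.516212
N(d₁) = 0.689638,  N(d₂) = 0.302853
V = S₁·e^{−q₁T}·N(d₁) − S₂·e^{−q₂T}·N(d₂) = 156.640023 − 69.535973 = 87.104050
Δ₁ = e^{−q₁T}·N(d₁) = 0.671900;  Δ₂ = −e^{−q₂T}·N(d₂) = -0.287838
[vanilla: stock B call K=248.7]
σ√T = 0.5014·√2.9358 = 0.859108
d₁ = (ln(S/K) + (r−q+σ²/2)T) / (σ√T) = (ln(233.13/248.7) + (0.0661−0.0103+0.5014²/2)·2.9358) / 0.859108 = (-0.064651 + 0.532851) / 0.859108 = 0.544983
d₂ = d₁ − σ√T = 0.544983 − 0.859108 = -0.314124
e^{−rT} = 0.823611
e^{−qT} = 0.970214
N(d₁) = 0.707118,  N(d₂) = 0.376713
price = S·e^{−qT}·N(d₁) − K·e^{−rT}·N(d₂) = 159.940066 − 77.163022 = 82.777044

exchange price = 87.104050
Δ1 = 0.671900
Δ2 = -0.287838
price(stock B call K=248.7) = 82.777044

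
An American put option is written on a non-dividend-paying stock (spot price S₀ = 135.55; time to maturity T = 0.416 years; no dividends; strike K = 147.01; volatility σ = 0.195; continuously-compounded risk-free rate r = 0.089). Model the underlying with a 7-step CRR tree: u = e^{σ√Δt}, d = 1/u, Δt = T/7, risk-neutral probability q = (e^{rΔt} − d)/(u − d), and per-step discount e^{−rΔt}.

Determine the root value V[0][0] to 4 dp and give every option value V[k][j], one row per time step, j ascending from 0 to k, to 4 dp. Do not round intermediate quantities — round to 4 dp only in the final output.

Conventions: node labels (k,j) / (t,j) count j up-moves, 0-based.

price = 12.2001
tree:
12.2001
17.7529 7.6622
23.7536 11.8883 4.1927
29.4758 17.7529 7.0859 1.8072
34.9323 23.7536 11.5133 3.4418 0.4540
40.1355 29.4758 17.7529 6.3927 1.0006 0.0000
45.0971 34.9323 23.7536 11.4600 2.2054 0.0000 0.0000
49.8284 40.1355 29.4758 17.7529 4.8607 0.0000 0.0000 0.0000

params: Δt=0.05943 u=1.04869 d=0.95358 q=0.54388 e^(-rΔt)=0.99472
t_7 payoffs: 49.8284 40.1355 29.4758 17.7529 4.8607 0.0000 0.0000 0.0000
k=6: node(6,0) S=101.9129 payoff=45.0971 vs cont=44.3216 → 45.0971 [stop]  node(6,1) S=112.0777 payoff=34.9323 vs cont=34.1568 → 34.9323 [stop]  node(6,2) S=123.2564 payoff=23.7536 vs cont=22.9781 → 23.7536 [stop]  node(6,3) S=135.5500 payoff=11.4600 vs cont=10.6845 → 11.4600 [stop]  node(6,4) S=149.0698 payoff=0.0000 vs cont=2.2054 → 2.2054 [wait]  node(6,5) S=163.9381 payoff=0.0000 vs cont=0.0000 → 0.0000 [wait]  node(6,6) S=180.2893 payoff=0.0000 vs cont=0.0000 → 0.0000 [wait]
k=5: node(5,0) S=106.8745 payoff=40.1355 vs cont=39.3600 → 40.1355 [stop]  node(5,1) S=117.5342 payoff=29.4758 vs cont=28.7003 → 29.4758 [stop]  node(5,2) S=129.2571 payoff=17.7529 vs cont=16.9774 → 17.7529 [stop]  node(5,3) S=142.1493 payoff=4.8607 vs cont=6.3927 → 6.3927 [wait]  node(5,4) S=156.3273 payoff=0.0000 vs cont=1.0006 → 1.0006 [wait]  node(5,5) S=171.9194 payoff=0.0000 vs cont=0.0000 → 0.0000 [wait]
k=4: node(4,0) S=112.0777 payoff=34.9323 vs cont=34.1568 → 34.9323 [stop]  node(4,1) S=123.2564 payoff=23.7536 vs cont=22.9781 → 23.7536 [stop]  node(4,2) S=135.5500 payoff=11.4600 vs cont=11.5133 → 11.5133 [wait]  node(4,3) S=149.0698 payoff=0.0000 vs cont=3.4418 → 3.4418 [wait]  node(4,4) S=163.9381 payoff=0.0000 vs cont=0.4540 → 0.4540 [wait]
k=3: node(3,0) S=117.5342 payoff=29.4758 vs cont=28.7003 → 29.4758 [stop]  node(3,1) S=129.2571 payoff=17.7529 vs cont=17.0062 → 17.7529 [stop]  node(3,2) S=142.1493 payoff=4.8607 vs cont=7.0859 → 7.0859 [wait]  node(3,3) S=156.3273 payoff=0.0000 vs cont=1.8072 → 1.8072 [wait]
k=2: node(2,0) S=123.2564 payoff=23.7536 vs cont=22.9781 → 23.7536 [stop]  node(2,1) S=135.5500 payoff=11.4600 vs cont=11.8883 → 11.8883 [wait]  node(2,2) S=149.0698 payoff=0.0000 vs cont=4.1927 → 4.1927 [wait]
k=1: node(1,0) S=129.2571 payoff=17.7529 vs cont=17.2091 → 17.7529 [stop]  node(1,1) S=142.1493 payoff=4.8607 vs cont=7.6622 → 7.6622 [wait]
k=0: node(0,0) S=135.5500 payoff=11.4600 vs cont=12.2001 → 12.2001 [wait]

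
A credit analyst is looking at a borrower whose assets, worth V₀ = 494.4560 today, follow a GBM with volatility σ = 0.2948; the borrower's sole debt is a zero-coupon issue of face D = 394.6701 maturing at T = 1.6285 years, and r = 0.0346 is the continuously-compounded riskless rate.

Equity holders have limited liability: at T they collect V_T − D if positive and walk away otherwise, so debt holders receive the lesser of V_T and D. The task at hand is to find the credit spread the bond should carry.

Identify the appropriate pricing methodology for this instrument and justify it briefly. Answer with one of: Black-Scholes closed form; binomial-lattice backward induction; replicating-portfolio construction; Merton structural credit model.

Key observation: with the firm-asset dynamics (V₀ = 494.4560) and a single zero-coupon liability of face 394.6701 given, debt value, spread, and default probability all derive from the option view of the balance sheet.

framework: Merton structural credit model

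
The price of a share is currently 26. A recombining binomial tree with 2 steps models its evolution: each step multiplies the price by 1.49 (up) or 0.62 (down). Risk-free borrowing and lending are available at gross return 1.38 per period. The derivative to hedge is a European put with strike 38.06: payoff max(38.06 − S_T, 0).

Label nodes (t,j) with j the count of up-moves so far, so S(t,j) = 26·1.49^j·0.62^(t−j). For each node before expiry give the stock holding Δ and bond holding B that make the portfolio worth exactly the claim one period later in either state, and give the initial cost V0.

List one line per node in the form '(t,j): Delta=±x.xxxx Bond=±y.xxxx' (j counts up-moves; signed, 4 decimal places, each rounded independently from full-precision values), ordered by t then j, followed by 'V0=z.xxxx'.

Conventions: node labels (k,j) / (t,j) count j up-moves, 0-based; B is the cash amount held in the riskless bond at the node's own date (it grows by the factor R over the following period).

(0,0): Delta=-0.4497 Bond=13.5577
(1,0): Delta=-1.0000 Bond=27.5797
(1,1): Delta=-0.4166 Bond=17.4258
V0=1.8643

The replicating-portfolio and risk-neutral prices coincide; use p* = (1.38−0.62)/(1.49−0.62) = 0.8736 for the latter.
Payoffs at expiry: V(2,0)=28.0656, V(2,1)=14.0412, V(2,2)=0.0000
Node (1,0) S=16.1200: V=(p*·14.0412+(1−p*)·28.0656)/1.38=11.4597; Δ=(14.0412−28.0656)/(24.0188−9.9944)=-1.0000; B=V−Δ·S=27.5797
Node (1,1) S=38.7400: V=(p*·0.0000+(1−p*)·14.0412)/1.38=1.2865; Δ=(0.0000−14.0412)/(57.7226−24.0188)=-0.4166; B=V−Δ·S=17.4258
Node (0,0) S=26.0000: V=(p*·1.2865+(1−p*)·11.4597)/1.38=1.8643; Δ=(1.2865−11.4597)/(38.7400−16.1200)=-0.4497; B=V−Δ·S=13.5577
As a check, the time-0 holding Δ(0,0)·S0 + B(0,0) comes to 1.8643 — exactly V0.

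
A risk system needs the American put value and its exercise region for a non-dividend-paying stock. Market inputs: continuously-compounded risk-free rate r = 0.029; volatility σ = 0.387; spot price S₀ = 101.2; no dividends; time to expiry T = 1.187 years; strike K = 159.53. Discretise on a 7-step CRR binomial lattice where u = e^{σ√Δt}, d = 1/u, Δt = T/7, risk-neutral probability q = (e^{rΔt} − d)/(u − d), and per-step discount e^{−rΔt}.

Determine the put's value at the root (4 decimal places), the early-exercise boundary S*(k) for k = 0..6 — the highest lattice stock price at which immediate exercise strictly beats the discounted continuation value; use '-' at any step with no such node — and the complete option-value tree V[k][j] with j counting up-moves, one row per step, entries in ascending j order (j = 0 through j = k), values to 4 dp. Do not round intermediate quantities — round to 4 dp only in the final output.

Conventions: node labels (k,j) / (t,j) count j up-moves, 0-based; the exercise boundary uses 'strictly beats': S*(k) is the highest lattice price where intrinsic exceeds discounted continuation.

price = 59.4697
boundary = - 86.2919 73.5800 86.2919 101.2000 118.6837 101.2000
tree:
59.4697
73.2381 44.9077
85.9500 58.5737 30.3077
96.7893 73.2381 43.0146 16.6136
106.0319 85.9500 58.3300 26.5765 5.8026
113.9128 96.7893 73.2381 40.8463 11.1207 0.0000
120.6328 106.0319 85.9500 58.3300 21.3129 0.0000 0.0000
126.3629 113.9128 96.7893 73.2381 40.8463 0.0000 0.0000 0.0000

Δt=0.16957  u=1.17276  d=0.85269  q=0.47564  discount=0.99509
step 7 (expiry): payoffs max(K−S,0) = 126.3629 113.9128 96.7893 73.2381 40.8463 0.0000 0.0000 0.0000
step 6: (k=6,j=0): S=38.8972, K−S=120.6328, hold=119.8503 ⇒ V=120.6328 exercise | (k=6,j=1): S=53.4981, K−S=106.0319, hold=105.2493 ⇒ V=106.0319 exercise | (k=6,j=2): S=73.5800, K−S=85.9500, hold=85.1675 ⇒ V=85.9500 exercise | (k=6,j=3): S=101.2000, K−S=58.3300, hold=57.5474 ⇒ V=58.3300 exercise | (k=6,j=4): S=139.1879, K−S=20.3421, hold=21.3129 ⇒ V=21.3129 continue | (k=6,j=5): S=191.4354, K−S=0.0000, hold=0.0000 ⇒ V=0.0000 continue | (k=6,j=6): S=263.2953, K−S=0.0000, hold=0.0000 ⇒ V=0.0000 continue  boundary S*=101.2000
step 5: (k=5,j=0): S=45.6172, K−S=113.9128, hold=113.1303 ⇒ V=113.9128 exercise | (k=5,j=1): S=62.7407, K−S=96.7893, hold=96.0068 ⇒ V=96.7893 exercise | (k=5,j=2): S=86.2919, K−S=73.2381, hold=72.4555 ⇒ V=73.2381 exercise | (k=5,j=3): S=118.6837, K−S=40.8463, hold=40.5232 ⇒ V=40.8463 exercise | (k=5,j=4): S=163.2345, K−S=0.0000, hold=11.1207 ⇒ V=11.1207 continue | (k=5,j=5): S=224.5085, K−S=0.0000, hold=0.0000 ⇒ V=0.0000 continue  boundary S*=118.6837
step 4: (k=4,j=0): S=53.4981, K−S=106.0319, hold=105.2493 ⇒ V=106.0319 exercise | (k=4,j=1): S=73.5800, K−S=85.9500, hold=85.1675 ⇒ V=85.9500 exercise | (k=4,j=2): S=101.2000, K−S=58.3300, hold=57.5474 ⇒ V=58.3300 exercise | (k=4,j=3): S=139.1879, K−S=20.3421, hold=26.5765 ⇒ V=26.5765 continue | (k=4,j=4): S=191.4354, K−S=0.0000, hold=5.8026 ⇒ V=5.8026 continue  boundary S*=101.2000
step 3: (k=3,j=0): S=62.7407, K−S=96.7893, hold=96.0068 ⇒ V=96.7893 exercise | (k=3,j=1): S=86.2919, K−S=73.2381, hold=72.4555 ⇒ V=73.2381 exercise | (k=3,j=2): S=118.6837, K−S=40.8463, hold=43.0146 ⇒ V=43.0146 continue | (k=3,j=3): S=163.2345, K−S=0.0000, hold=16.6136 ⇒ V=16.6136 continue  boundary S*=86.2919
step 2: (k=2,j=0): S=73.5800, K−S=85.9500, hold=85.1675 ⇒ V=85.9500 exercise | (k=2,j=1): S=101.2000, K−S=58.3300, hold=58.5737 ⇒ V=58.5737 continue | (k=2,j=2): S=139.1879, K−S=20.3421, hold=30.3077 ⇒ V=30.3077 continue  boundary S*=73.5800
step 1: (k=1,j=0): S=86.2919, K−S=73.2381, hold=72.5708 ⇒ V=73.2381 exercise | (k=1,j=1): S=118.6837, K−S=40.8463, hold=44.9077 ⇒ V=44.9077 continue  boundary S*=86.2919
step 0: (k=0,j=0): S=101.2000, K−S=58.3300, hold=59.4697 ⇒ V=59.4697 continue  boundary S*=-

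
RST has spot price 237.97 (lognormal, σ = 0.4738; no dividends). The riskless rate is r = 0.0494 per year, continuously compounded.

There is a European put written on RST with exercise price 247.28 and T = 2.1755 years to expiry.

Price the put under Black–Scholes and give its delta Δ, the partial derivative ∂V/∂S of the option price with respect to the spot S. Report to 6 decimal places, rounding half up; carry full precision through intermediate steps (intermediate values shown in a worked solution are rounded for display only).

σ√T = 0.4738·√2.1755 = 0.698835
d₁ = (ln(S/K) + (r+σ²/2)T) / (σ√T) = (ln(237.97/247.28) + (0.0494+0.4738²/2)·2.1755) / 0.698835 = (-0.038377 + 0.351655) / 0.698835 = 0.448286
d₂ = d₁ − σ√T = 0.448286 − 0.698835 = -0.250549
e^{−rT} = 0.898104
N(−d₁) = 0.326973,  N(−d₂) = 0.598918
Put price V = K·e^{−rT}·N(−d₂) − S·N(−d₁) = 133.009658 − 77.809832 = 55.199825
Δ = −N(−d₁) = -0.326973

price = 55.199825
Δ = -0.326973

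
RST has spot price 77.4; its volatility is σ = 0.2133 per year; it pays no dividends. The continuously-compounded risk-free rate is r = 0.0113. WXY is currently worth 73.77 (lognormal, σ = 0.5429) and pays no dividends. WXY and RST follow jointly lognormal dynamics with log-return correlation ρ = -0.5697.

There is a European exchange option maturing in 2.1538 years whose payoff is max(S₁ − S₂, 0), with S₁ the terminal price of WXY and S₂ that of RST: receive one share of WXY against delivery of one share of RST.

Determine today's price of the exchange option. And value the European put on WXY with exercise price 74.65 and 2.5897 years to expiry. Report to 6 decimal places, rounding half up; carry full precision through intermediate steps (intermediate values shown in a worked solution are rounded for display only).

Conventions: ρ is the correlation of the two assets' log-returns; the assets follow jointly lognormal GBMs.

σ_eff = √(σ₁² + σ₂² − 2ρσ₁σ₂) = √(0.5429² + 0.2133² − 2·-0.5697·0.5429·0.2133) = 0.687154
d₁ = (ln(S₁/S₂) + (q₂ − q₁ + σ_eff²/2)T) / (σ_eff√T) = (ln(73.77/77.4) + (0.0 − 0.0 + 0.236090)·2.1538) / 1.008455 = 0.456596
d₂ = d₁ − σ_eff√T = 0.456596 − 1.008455 = -0.551860
N(d₁) = 0.676019,  N(d₂) = 0.290522
V = S₁·e^{−q₁T}·N(d₁) − S₂·e^{−q₂T}·N(d₂) = 49.869937 − 22.486424 = 27.383512
[vanilla: WXY put K=74.65]
σ√T = 0.5429·√2.5897 = 0.873664
d₁ = (ln(S/K) + (r+σ²/2)T) / (σ√T) = (ln(73.77/74.65) + (0.0113+0.5429²/2)·2.5897) / 0.873664 = (-0.011858 + 0.410908) / 0.873664 = 0.456754
d₂ = d₁ − σ√T = 0.456754 − 0.873664 = -0.416910
e^{−rT} = 0.971160
N(−d₁) = 0.323924,  N(−d₂) = 0.661628
price = K·e^{−rT}·N(−d₂) − S·N(−d₁) = 47.966120 − 23.895863 = 24.070258

exchange price = 27.383512
price(WXY put K=74.65) = 24.070258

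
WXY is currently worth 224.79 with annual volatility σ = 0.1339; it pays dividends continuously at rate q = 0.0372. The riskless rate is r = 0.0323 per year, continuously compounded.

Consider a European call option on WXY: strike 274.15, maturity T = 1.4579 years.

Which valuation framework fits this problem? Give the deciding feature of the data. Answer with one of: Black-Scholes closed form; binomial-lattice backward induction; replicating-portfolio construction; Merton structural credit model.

Key observation: everything needed for the exact continuous-time valuation of the European call on WXY (strike 274.15) is given, and no feature rules the closed form out.

framework: Black-Scholes closed form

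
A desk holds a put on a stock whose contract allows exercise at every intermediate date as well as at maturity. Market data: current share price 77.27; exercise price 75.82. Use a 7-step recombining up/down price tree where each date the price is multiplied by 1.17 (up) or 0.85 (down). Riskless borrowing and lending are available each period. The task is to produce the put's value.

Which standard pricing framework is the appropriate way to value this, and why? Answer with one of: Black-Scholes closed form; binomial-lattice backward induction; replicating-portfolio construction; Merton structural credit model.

framework: binomial-lattice backward induction

Key observation: with exercise allowed before expiry on a discrete up/down model (7 steps from spot 77.27), the strike-75.82 put's value must be rolled back through the tree testing early exercise at each node.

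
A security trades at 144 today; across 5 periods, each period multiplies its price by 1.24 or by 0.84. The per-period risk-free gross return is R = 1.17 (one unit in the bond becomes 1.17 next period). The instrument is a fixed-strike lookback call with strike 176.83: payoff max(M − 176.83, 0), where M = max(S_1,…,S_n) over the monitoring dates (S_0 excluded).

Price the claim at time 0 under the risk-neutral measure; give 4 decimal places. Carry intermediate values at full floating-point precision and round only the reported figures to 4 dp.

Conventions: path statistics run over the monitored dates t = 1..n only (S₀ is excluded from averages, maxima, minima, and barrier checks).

price = 68.1130

No-arbitrage gives p* = (R−d)/(u−d) = 0.8250: enumerate every path, weight its payoff by its p*-probability, and discount by R^5.
Enumerate all 2^5 = 32 price paths (U = up ×1.24, D = down ×0.84); each path with k up-moves has probability p*^k·(1−p*)^(5−k).
DDDDD: M=120.9600, payoff=0.0000, prob=0.000164
UDDDD: M=178.5600, payoff=1.7300, prob=0.000774
DUDDD: M=149.9904, payoff=0.0000, prob=0.000774
UUDDD: M=221.4144, payoff=44.5844, prob=0.003648
DDUDD: M=125.9919, payoff=0.0000, prob=0.000774
UDUDD: M=185.9881, payoff=9.1581, prob=0.003648
DUUDD: M=185.9881, payoff=9.1581, prob=0.003648
UUUDD: M=274.5539, payoff=97.7239, prob=0.017196
DDDUD: M=120.9600, payoff=0.0000, prob=0.000774
UDDUD: M=178.5600, payoff=1.7300, prob=0.003648
DUDUD: M=156.2300, payoff=0.0000, prob=0.003648
UUDUD: M=230.6252, payoff=53.7952, prob=0.017196
DDUUD: M=156.2300, payoff=0.0000, prob=0.003648
UDUUD: M=230.6252, payoff=53.7952, prob=0.017196
DUUUD: M=230.6252, payoff=53.7952, prob=0.017196
UUUUD: M=340.4468, payoff=163.6168, prob=0.081069
DDDDU: M=120.9600, payoff=0.0000, prob=0.000774
UDDDU: M=178.5600, payoff=1.7300, prob=0.003648
DUDDU: M=149.9904, payoff=0.0000, prob=0.003648
UUDDU: M=221.4144, payoff=44.5844, prob=0.017196
DDUDU: M=131.2332, payoff=0.0000, prob=0.003648
UDUDU: M=193.7252, payoff=16.8952, prob=0.017196
DUUDU: M=193.7252, payoff=16.8952, prob=0.017196
UUUDU: M=285.9753, payoff=109.1453, prob=0.081069
DDDUU: M=131.2332, payoff=0.0000, prob=0.003648
UDDUU: M=193.7252, payoff=16.8952, prob=0.017196
DUDUU: M=193.7252, payoff=16.8952, prob=0.017196
UUDUU: M=285.9753, payoff=109.1453, prob=0.081069
DDUUU: M=193.7252, payoff=16.8952, prob=0.017196
UDUUU: M=285.9753, payoff=109.1453, prob=0.081069
DUUUU: M=285.9753, payoff=109.1453, prob=0.081069
UUUUU: M=422.1540, payoff=245.3240, prob=0.382182
Price = Σ prob·payoff / R^5 = 149.334192 / 2.192448 = 68.1130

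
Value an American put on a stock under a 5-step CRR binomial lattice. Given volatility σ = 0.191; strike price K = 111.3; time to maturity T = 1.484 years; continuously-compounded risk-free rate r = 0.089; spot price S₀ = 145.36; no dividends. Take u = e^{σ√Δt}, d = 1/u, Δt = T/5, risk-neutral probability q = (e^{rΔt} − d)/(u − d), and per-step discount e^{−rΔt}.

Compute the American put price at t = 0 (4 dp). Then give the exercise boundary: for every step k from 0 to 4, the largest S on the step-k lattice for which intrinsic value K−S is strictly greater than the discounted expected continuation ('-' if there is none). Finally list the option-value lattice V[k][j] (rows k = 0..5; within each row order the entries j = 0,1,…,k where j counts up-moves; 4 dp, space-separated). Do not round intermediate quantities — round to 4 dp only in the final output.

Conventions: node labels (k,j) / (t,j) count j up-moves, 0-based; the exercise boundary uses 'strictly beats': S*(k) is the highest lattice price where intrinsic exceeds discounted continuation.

price = 0.6064
boundary = - - - - 95.8698
tree:
0.6064
1.3985 0.1106
3.1789 0.2855 0.0000
7.0922 0.7373 0.0000 0.0000
15.4302 1.9040 0.0000 0.0000 0.0000
24.9045 4.9169 0.0000 0.0000 0.0000 0.0000

Δt=0.29680, u=1.10966, d=0.90118, q=0.60240, disc=e^(-rΔt)=0.97393
k=5 terminal: V=max(K-S,0) → 24.9045 4.9169 0.0000 0.0000 0.0000 0.0000
k=4: j=0 S=95.8698 intr=15.4302 cont=12.5287 V=15.4302[EX]; j=1 S=118.0493 intr=0.0000 cont=1.9040 V=1.9040[hold]; j=2 S=145.3600 intr=0.0000 cont=0.0000 V=0.0000[hold]; j=3 S=178.9890 intr=0.0000 cont=0.0000 V=0.0000[hold]; j=4 S=220.3982 intr=0.0000 cont=0.0000 V=0.0000[hold]  S*(4)=95.8698
k=3: j=0 S=106.3831 intr=4.9169 cont=7.0922 V=7.0922[hold]; j=1 S=130.9948 intr=0.0000 cont=0.7373 V=0.7373[hold]; j=2 S=161.3005 intr=0.0000 cont=0.0000 V=0.0000[hold]; j=3 S=198.6174 intr=0.0000 cont=0.0000 V=0.0000[hold]  S*(3)=-
k=2: j=0 S=118.0493 intr=0.0000 cont=3.1789 V=3.1789[hold]; j=1 S=145.3600 intr=0.0000 cont=0.2855 V=0.2855[hold]; j=2 S=178.9890 intr=0.0000 cont=0.0000 V=0.0000[hold]  S*(2)=-
k=1: j=0 S=130.9948 intr=0.0000 cont=1.3985 V=1.3985[hold]; j=1 S=161.3005 intr=0.0000 cont=0.1106 V=0.1106[hold]  S*(1)=-
k=0: j=0 S=145.3600 intr=0.0000 cont=0.6064 V=0.6064[hold]  S*(0)=-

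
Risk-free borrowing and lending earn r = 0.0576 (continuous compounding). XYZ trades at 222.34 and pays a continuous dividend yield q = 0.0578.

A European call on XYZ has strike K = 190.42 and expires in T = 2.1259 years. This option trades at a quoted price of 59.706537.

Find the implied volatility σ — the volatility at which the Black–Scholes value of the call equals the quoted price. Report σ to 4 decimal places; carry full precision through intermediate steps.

sigma = 0.4238

At σ = 0.4238 the Black–Scholes value reproduces the quote:
σ√T = 0.4238·√2.1259 = 0.617920
d₁ = (ln(S/K) + (r−q+σ²/2)T) / (σ√T) = (ln(222.34/190.42) + (0.0576−0.0578+0.4238²/2)·2.1259) / 0.617920 = (0.154976 + 0.190487) / 0.617920 = 0.559074
d₂ = d₁ − σ√T = 0.559074 − 0.617920 = -0.058846
e^{−rT} = 0.884749
e^{−qT} = 0.884372
N(d₁) = 0.711944,  N(d₂) = 0.476537
V = S·e^{−qT}·N(d₁) − K·e^{−rT}·N(d₂) = 139.990593 − 80.284055 = 59.706537 (equal to the quote); since ∂V/∂σ > 0 for all σ, the implied volatility is unique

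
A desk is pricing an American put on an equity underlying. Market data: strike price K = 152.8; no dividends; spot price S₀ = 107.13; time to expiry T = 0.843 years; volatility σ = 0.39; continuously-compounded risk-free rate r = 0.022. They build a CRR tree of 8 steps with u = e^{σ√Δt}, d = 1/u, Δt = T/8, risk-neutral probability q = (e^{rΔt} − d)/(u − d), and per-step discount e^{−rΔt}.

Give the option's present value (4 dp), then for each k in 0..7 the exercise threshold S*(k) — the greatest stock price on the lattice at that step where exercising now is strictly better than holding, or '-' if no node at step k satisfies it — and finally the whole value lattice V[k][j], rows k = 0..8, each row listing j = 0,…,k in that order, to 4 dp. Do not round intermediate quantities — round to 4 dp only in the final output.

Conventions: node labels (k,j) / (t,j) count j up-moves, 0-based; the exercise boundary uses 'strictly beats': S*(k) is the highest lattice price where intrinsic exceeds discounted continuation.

price = 48.2308
boundary = - - 83.1664 94.3908 83.1664 94.3908 107.1300 121.5886
tree:
48.2308
58.7941 36.9080
69.6336 47.2205 25.8046
79.5233 58.4092 35.2085 15.6413
88.2369 69.6336 46.3151 23.2281 7.4167
95.9143 79.5233 58.4092 33.3081 12.3125 2.0963
102.6788 88.2369 69.6336 45.6700 19.9450 4.0217 0.0000
108.6389 95.9143 79.5233 58.4092 31.2114 7.7154 0.0000 0.0000
113.8903 102.6788 88.2369 69.6336 45.6700 14.8015 0.0000 0.0000 0.0000

params: Δt=0.10537 u=1.13496 d=0.88109 q=0.47753 e^(-rΔt)=0.99768
t_8 payoffs: 113.8903 102.6788 88.2369 69.6336 45.6700 14.8015 0.0000 0.0000 0.0000
t_7: node(7,0) S=44.1611 payoff=108.6389 vs cont=108.2851 → 108.6389 [stop]  node(7,1) S=56.8857 payoff=95.9143 vs cont=95.5605 → 95.9143 [stop]  node(7,2) S=73.2767 payoff=79.5233 vs cont=79.1694 → 79.5233 [stop]  node(7,3) S=94.3908 payoff=58.4092 vs cont=58.0554 → 58.4092 [stop]  node(7,4) S=121.5886 payoff=31.2114 vs cont=30.8576 → 31.2114 [stop]  node(7,5) S=156.6232 payoff=0.0000 vs cont=7.7154 → 7.7154 [wait]  node(7,6) S=201.7527 payoff=0.0000 vs cont=0.0000 → 0.0000 [wait]  node(7,7) S=259.8858 payoff=0.0000 vs cont=0.0000 → 0.0000 [wait]  ⇒ S*(7)=121.5886
t_6: node(6,0) S=50.1212 payoff=102.6788 vs cont=102.3250 → 102.6788 [stop]  node(6,1) S=64.5631 payoff=88.2369 vs cont=87.8831 → 88.2369 [stop]  node(6,2) S=83.1664 payoff=69.6336 vs cont=69.2798 → 69.6336 [stop]  node(6,3) S=107.1300 payoff=45.6700 vs cont=45.3162 → 45.6700 [stop]  node(6,4) S=137.9985 payoff=14.8015 vs cont=19.9450 → 19.9450 [wait]  node(6,5) S=177.7615 payoff=0.0000 vs cont=4.0217 → 4.0217 [wait]  node(6,6) S=228.9818 payoff=0.0000 vs cont=0.0000 → 0.0000 [wait]  ⇒ S*(6)=107.1300
t_5: node(5,0) S=56.8857 payoff=95.9143 vs cont=95.5605 → 95.9143 [stop]  node(5,1) S=73.2767 payoff=79.5233 vs cont=79.1694 → 79.5233 [stop]  node(5,2) S=94.3908 payoff=58.4092 vs cont=58.0554 → 58.4092 [stop]  node(5,3) S=121.5886 payoff=31.2114 vs cont=33.3081 → 33.3081 [wait]  node(5,4) S=156.6232 payoff=0.0000 vs cont=12.3125 → 12.3125 [wait]  node(5,5) S=201.7527 payoff=0.0000 vs cont=2.0963 → 2.0963 [wait]  ⇒ S*(5)=94.3908
t_4: node(4,0) S=64.5631 payoff=88.2369 vs cont=87.8831 → 88.2369 [stop]  node(4,1) S=83.1664 payoff=69.6336 vs cont=69.2798 → 69.6336 [stop]  node(4,2) S=107.1300 payoff=45.6700 vs cont=46.3151 → 46.3151 [wait]  node(4,3) S=137.9985 payoff=14.8015 vs cont=23.2281 → 23.2281 [wait]  node(4,4) S=177.7615 payoff=0.0000 vs cont=7.4167 → 7.4167 [wait]  ⇒ S*(4)=83.1664
t_3: node(3,0) S=73.2767 payoff=79.5233 vs cont=79.1694 → 79.5233 [stop]  node(3,1) S=94.3908 payoff=58.4092 vs cont=58.3628 → 58.4092 [stop]  node(3,2) S=121.5886 payoff=31.2114 vs cont=35.2085 → 35.2085 [wait]  node(3,3) S=156.6232 payoff=0.0000 vs cont=15.6413 → 15.6413 [wait]  ⇒ S*(3)=94.3908
t_2: node(2,0) S=83.1664 payoff=69.6336 vs cont=69.2798 → 69.6336 [stop]  node(2,1) S=107.1300 payoff=45.6700 vs cont=47.2205 → 47.2205 [wait]  node(2,2) S=137.9985 payoff=14.8015 vs cont=25.8046 → 25.8046 [wait]  ⇒ S*(2)=83.1664
t_1: node(1,0) S=94.3908 payoff=58.4092 vs cont=58.7941 → 58.7941 [wait]  node(1,1) S=121.5886 payoff=31.2114 vs cont=36.9080 → 36.9080 [wait]  ⇒ S*(1)=-
t_0: node(0,0) S=107.1300 payoff=45.6700 vs cont=48.2308 → 48.2308 [wait]  ⇒ S*(0)=-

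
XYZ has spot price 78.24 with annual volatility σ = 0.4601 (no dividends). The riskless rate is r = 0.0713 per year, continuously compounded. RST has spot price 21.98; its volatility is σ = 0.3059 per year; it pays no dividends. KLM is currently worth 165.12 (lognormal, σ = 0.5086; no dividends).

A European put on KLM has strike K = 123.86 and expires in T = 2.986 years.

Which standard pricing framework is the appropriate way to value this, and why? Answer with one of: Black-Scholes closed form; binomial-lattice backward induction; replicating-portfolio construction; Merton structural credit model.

framework: Black-Scholes closed form

Key observation: a European-exercise option on KLM struck at 123.86 — a GBM underlying with constant parameters — admits an analytic price: the data contain no early exercise, no discrete tree, no debt structure.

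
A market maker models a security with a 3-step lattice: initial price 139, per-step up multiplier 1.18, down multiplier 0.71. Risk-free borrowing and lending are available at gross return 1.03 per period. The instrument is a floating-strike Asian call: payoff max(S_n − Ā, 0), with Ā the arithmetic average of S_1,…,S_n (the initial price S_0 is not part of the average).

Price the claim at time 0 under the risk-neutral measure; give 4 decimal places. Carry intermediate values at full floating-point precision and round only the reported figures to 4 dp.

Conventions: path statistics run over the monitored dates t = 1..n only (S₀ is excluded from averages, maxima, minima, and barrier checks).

With p* = (R−d)/(u−d) = 0.6809, sum probability × payoff across the paths and divide by R^3.
Enumerate all 2^3 = 8 price paths (U = up ×1.18, D = down ×0.71); each path with k up-moves has probability p*^k·(1−p*)^(3−k).
DDD: Ā=72.8365, payoff=0.0000, prob=0.032507
UDD: Ā=121.0522, payoff=0.0000, prob=0.069349
DUD: Ā=99.2756, payoff=0.0000, prob=0.069349
UUD: Ā=164.9932, payoff=0.0000, prob=0.147944
DDU: Ā=83.8141, payoff=0.0000, prob=0.069349
UDU: Ā=139.2967, payoff=0.0000, prob=0.147944
DUU: Ā=117.5201, payoff=19.8959, prob=0.147944
UUU: Ā=195.3150, payoff=33.0664, prob=0.315614
Price = Σ prob·payoff / R^3 = 13.379713 / 1.092727 = 12.2443

price = 12.2443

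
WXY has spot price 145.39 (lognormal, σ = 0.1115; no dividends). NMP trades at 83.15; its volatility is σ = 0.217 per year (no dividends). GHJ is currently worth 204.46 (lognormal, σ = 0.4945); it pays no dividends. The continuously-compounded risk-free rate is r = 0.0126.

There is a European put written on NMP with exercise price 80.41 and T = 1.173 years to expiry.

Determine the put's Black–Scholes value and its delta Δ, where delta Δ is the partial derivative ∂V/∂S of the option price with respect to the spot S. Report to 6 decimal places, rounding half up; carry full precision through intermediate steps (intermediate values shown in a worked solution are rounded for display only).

price = 5.794044
Δ = -0.373359

σ√T = 0.217·√1.173 = 0.235022
d₁ = (ln(S/K) + (r+σ²/2)T) / (σ√T) = (ln(83.15/80.41) + (0.0126+0.217²/2)·1.173) / 0.235022 = (0.033508 + 0.042397) / 0.235022 = 0.322970
d₂ = d₁ − σ√T = 0.322970 − 0.235022 = 0.087948
e^{−rT} = 0.985329
N(−d₁) = 0.373359,  N(−d₂) = 0.464959
Put price V = K·e^{−rT}·N(−d₂) − S·N(−d₁) = 36.838835 − 31.044791 = 5.794044
Δ = −N(−d₁) = -0.373359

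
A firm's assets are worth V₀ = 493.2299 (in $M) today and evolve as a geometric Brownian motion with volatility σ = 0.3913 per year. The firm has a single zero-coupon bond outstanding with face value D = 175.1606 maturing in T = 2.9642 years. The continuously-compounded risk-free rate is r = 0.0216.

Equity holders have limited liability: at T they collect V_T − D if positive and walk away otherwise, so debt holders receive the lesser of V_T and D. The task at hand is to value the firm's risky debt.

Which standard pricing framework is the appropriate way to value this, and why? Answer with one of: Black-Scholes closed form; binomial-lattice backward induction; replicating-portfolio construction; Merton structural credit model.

Key observation: the question is about default risk generated by asset-value dynamics against a debt face of 175.1606 — the structural framework prices exactly that.

framework: Merton structural credit model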